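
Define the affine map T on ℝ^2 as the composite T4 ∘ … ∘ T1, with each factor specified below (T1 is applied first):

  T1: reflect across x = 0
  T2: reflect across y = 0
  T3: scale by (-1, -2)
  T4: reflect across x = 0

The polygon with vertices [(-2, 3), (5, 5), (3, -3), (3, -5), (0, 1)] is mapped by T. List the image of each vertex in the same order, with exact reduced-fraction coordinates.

T1 reflect across x = 0: (-2, 3) → (2, 3); (5, 5) → (-5, 5); (3, -3) → (-3, -3); (3, -5) → (-3, -5); (0, 1) → (0, 1)
T2 reflect across y = 0: (2, 3) → (2, -3); (-5, 5) → (-5, -5); (-3, -3) → (-3, 3); (-3, -5) → (-3, 5); (0, 1) → (0, -1)
T3 scale by (-1, -2): (2, -3) → (-2, 6); (-5, -5) → (5, 10); (-3, 3) → (3, -6); (-3, 5) → (3, -10); (0, -1) → (0, 2)
T4 reflect across x = 0: (-2, 6) → (2, 6); (5, 10) → (-5, 10); (3, -6) → (-3, -6); (3, -10) → (-3, -10); (0, 2) → (0, 2)

image vertices: (2, 6), (-5, 10), (-3, -6), (-3, -10), (0, 2)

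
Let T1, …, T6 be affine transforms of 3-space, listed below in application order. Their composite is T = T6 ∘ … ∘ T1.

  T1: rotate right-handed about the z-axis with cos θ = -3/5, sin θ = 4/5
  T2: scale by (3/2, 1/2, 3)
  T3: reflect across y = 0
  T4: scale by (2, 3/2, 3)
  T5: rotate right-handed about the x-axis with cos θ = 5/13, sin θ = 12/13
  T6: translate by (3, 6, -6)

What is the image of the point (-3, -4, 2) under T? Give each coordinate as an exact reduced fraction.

T1 rotate right-handed about the z-axis with cos θ = -3/5, sin θ = 4/5: (-3, -4, 2) → (5, 0, 2)
T2 scale by (3/2, 1/2, 3): (5, 0, 2) → (15/2, 0, 6)
T3 reflect across y = 0: (15/2, 0, 6) → (15/2, 0, 6)
T4 scale by (2, 3/2, 3): (15/2, 0, 6) → (15, 0, 18)
T5 rotate right-handed about the x-axis with cos θ = 5/13, sin θ = 12/13: (15, 0, 18) → (15, -216/13, 90/13)
T6 translate by (3, 6, -6): (15, -216/13, 90/13) → (18, -138/13, 12/13)

T(p) = (18, -138/13, 12/13)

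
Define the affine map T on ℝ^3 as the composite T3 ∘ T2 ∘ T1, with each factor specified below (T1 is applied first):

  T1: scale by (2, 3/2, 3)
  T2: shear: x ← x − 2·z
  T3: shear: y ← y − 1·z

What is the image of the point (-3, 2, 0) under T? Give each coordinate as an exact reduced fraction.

T(p) = (-6, 3, 0)

T1 scale by (2, 3/2, 3): (-3, 2, 0) → (-6, 3, 0)
T2 shear: x ← x − 2·z: (-6, 3, 0) → (-6, 3, 0)
T3 shear: y ← y − 1·z: (-6, 3, 0) → (-6, 3, 0)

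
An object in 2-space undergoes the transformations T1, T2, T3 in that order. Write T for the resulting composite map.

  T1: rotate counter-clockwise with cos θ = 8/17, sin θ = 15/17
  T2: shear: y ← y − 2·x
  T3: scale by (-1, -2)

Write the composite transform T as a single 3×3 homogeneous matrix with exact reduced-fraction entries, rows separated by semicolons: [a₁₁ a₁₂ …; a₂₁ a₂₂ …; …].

T1 = [8/17 -15/17 0; 15/17 8/17 0; 0 0 1]
T2·T1 = [8/17 -15/17 0; -1/17 38/17 0; 0 0 1]
T3·…·T1 = [-8/17 15/17 0; 2/17 -76/17 0; 0 0 1]

T = [-8/17 15/17 0; 2/17 -76/17 0; 0 0 1]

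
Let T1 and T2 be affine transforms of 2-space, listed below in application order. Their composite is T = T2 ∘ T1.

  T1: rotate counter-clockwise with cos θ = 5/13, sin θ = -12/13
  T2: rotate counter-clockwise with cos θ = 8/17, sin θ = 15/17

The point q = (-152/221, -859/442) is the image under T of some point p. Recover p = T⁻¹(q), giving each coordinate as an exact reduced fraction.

p = (-1/2, -2)

T1 = [5/13 12/13 0; -12/13 5/13 0; 0 0 1]
T2·T1 = [220/221 21/221 0; -21/221 220/221 0; 0 0 1]
det M = 1; M⁻¹ = [220/221 -21/221 0; 21/221 220/221 0; 0 0 1]
M⁻¹ · (-152/221, -859/442)ᵀ = (-1/2, -2)ᵀ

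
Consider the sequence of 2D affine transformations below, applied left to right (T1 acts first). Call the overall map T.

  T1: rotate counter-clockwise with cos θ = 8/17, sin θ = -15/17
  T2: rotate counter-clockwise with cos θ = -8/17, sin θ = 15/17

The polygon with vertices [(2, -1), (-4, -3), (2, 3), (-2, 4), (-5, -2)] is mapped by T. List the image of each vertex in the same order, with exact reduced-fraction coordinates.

image vertices: (562/289, 319/289), (76/289, -1443/289), (-398/289, 963/289), (-1282/289, 164/289), (-325/289, -1522/289)

T1 rotate counter-clockwise with cos θ = 8/17, sin θ = -15/17: (2, -1) → (1/17, -38/17); (-4, -3) → (-77/17, 36/17); (2, 3) → (61/17, -6/17); (-2, 4) → (44/17, 62/17); (-5, -2) → (-70/17, 59/17)
T2 rotate counter-clockwise with cos θ = -8/17, sin θ = 15/17: (1/17, -38/17) → (562/289, 319/289); (-77/17, 36/17) → (76/289, -1443/289); (61/17, -6/17) → (-398/289, 963/289); (44/17, 62/17) → (-1282/289, 164/289); (-70/17, 59/17) → (-325/289, -1522/289)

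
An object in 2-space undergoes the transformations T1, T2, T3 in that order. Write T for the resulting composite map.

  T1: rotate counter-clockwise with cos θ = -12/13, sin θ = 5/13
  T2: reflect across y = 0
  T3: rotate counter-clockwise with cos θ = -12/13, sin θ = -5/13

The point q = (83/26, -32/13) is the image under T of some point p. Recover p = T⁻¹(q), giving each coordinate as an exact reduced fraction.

T1 = [-12/13 -5/13 0; 5/13 -12/13 0; 0 0 1]
T2·T1 = [-12/13 -5/13 0; -5/13 12/13 0; 0 0 1]
T3·…·T1 = [119/169 120/169 0; 120/169 -119/169 0; 0 0 1]
det M = -1; M⁻¹ = [119/169 120/169 0; 120/169 -119/169 0; 0 0 1]
M⁻¹ · (83/26, -32/13)ᵀ = (1/2, 4)ᵀ

p = (1/2, 4)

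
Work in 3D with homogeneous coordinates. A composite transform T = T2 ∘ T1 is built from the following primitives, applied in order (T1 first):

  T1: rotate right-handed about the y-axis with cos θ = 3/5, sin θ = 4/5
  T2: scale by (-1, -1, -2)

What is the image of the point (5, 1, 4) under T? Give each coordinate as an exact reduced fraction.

T(p) = (-31/5, -1, 16/5)

T1 rotate right-handed about the y-axis with cos θ = 3/5, sin θ = 4/5: (5, 1, 4) → (31/5, 1, -8/5)
T2 scale by (-1, -1, -2): (31/5, 1, -8/5) → (-31/5, -1, 16/5)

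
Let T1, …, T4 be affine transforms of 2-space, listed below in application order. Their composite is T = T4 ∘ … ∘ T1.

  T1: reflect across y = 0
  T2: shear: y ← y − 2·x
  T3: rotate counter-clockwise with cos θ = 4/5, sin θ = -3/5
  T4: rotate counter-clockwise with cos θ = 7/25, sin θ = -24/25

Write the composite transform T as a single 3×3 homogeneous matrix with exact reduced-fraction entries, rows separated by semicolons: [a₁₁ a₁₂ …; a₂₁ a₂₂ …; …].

T = [-278/125 -117/125 0; -29/125 44/125 0; 0 0 1]

T1 = [1 0 0; 0 -1 0; 0 0 1]
T2·T1 = [1 0 0; -2 -1 0; 0 0 1]
T3·…·T1 = [-2/5 -3/5 0; -11/5 -4/5 0; 0 0 1]
T4·…·T1 = [-278/125 -117/125 0; -29/125 44/125 0; 0 0 1]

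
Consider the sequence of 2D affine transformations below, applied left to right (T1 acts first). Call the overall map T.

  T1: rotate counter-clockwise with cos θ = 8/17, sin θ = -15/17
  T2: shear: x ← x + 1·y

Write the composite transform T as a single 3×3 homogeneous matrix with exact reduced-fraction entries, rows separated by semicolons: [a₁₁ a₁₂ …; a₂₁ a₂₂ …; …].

T = [-7/17 23/17 0; -15/17 8/17 0; 0 0 1]

T1 = [8/17 15/17 0; -15/17 8/17 0; 0 0 1]
T2·T1 = [-7/17 23/17 0; -15/17 8/17 0; 0 0 1]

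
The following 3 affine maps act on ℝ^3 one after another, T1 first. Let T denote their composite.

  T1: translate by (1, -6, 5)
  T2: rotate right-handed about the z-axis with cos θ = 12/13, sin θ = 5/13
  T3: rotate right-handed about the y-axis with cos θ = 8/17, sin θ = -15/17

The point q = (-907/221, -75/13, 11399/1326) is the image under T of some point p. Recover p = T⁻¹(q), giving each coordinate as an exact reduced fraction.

T1 = [1 0 0 1; 0 1 0 -6; 0 0 1 5; 0 0 0 1]
T2·T1 = [12/13 -5/13 0 42/13; 5/13 12/13 0 -67/13; 0 0 1 5; 0 0 0 1]
T3·…·T1 = [96/221 -40/221 -15/17 -639/221; 5/13 12/13 0 -67/13; 180/221 -75/221 8/17 1150/221; 0 0 0 1]
det M = 1; M⁻¹ = [96/221 5/13 180/221 -1; -40/221 12/13 -75/221 6; -15/17 0 8/17 -5; 0 0 0 1]
M⁻¹ · (-907/221, -75/13, 11399/1326)ᵀ = (2, -3/2, 8/3)ᵀ

p = (2, -3/2, 8/3)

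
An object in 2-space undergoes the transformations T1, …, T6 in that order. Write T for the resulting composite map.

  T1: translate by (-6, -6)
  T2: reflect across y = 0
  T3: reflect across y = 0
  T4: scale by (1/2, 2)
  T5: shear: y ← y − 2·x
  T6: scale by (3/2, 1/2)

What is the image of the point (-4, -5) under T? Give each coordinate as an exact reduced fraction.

T1 translate by (-6, -6): (-4, -5) → (-10, -11)
T2 reflect across y = 0: (-10, -11) → (-10, 11)
T3 reflect across y = 0: (-10, 11) → (-10, -11)
T4 scale by (1/2, 2): (-10, -11) → (-5, -22)
T5 shear: y ← y − 2·x: (-5, -22) → (-5, -12)
T6 scale by (3/2, 1/2): (-5, -12) → (-15/2, -6)

T(p) = (-15/2, -6)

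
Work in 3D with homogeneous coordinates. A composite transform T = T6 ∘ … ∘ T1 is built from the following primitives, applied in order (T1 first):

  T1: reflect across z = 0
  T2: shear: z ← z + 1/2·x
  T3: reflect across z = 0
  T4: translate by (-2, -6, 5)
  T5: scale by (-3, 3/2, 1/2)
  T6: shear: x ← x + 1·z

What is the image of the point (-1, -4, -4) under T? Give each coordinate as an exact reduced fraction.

T(p) = (39/4, -15, 3/4)

T1 reflect across z = 0: (-1, -4, -4) → (-1, -4, 4)
T2 shear: z ← z + 1/2·x: (-1, -4, 4) → (-1, -4, 7/2)
T3 reflect across z = 0: (-1, -4, 7/2) → (-1, -4, -7/2)
T4 translate by (-2, -6, 5): (-1, -4, -7/2) → (-3, -10, 3/2)
T5 scale by (-3, 3/2, 1/2): (-3, -10, 3/2) → (9, -15, 3/4)
T6 shear: x ← x + 1·z: (9, -15, 3/4) → (39/4, -15, 3/4)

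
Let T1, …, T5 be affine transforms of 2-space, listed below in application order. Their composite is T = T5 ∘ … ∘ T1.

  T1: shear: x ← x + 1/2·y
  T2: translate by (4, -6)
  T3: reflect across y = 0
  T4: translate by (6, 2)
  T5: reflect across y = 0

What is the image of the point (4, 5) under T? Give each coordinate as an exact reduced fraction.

T1 shear: x ← x + 1/2·y: (4, 5) → (13/2, 5)
T2 translate by (4, -6): (13/2, 5) → (21/2, -1)
T3 reflect across y = 0: (21/2, -1) → (21/2, 1)
T4 translate by (6, 2): (21/2, 1) → (33/2, 3)
T5 reflect across y = 0: (33/2, 3) → (33/2, -3)

T(p) = (33/2, -3)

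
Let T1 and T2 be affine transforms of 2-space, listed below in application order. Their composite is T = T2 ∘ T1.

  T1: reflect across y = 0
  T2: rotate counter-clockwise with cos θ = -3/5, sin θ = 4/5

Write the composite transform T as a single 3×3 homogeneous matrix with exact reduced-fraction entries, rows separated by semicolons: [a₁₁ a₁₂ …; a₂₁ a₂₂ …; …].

T = [-3/5 4/5 0; 4/5 3/5 0; 0 0 1]

T1 = [1 0 0; 0 -1 0; 0 0 1]
T2·T1 = [-3/5 4/5 0; 4/5 3/5 0; 0 0 1]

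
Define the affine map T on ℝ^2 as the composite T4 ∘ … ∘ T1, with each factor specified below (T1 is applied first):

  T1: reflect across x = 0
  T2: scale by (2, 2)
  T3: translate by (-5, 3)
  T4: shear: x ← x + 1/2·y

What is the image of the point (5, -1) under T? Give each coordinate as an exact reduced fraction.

T(p) = (-29/2, 1)

T1 reflect across x = 0: (5, -1) → (-5, -1)
T2 scale by (2, 2): (-5, -1) → (-10, -2)
T3 translate by (-5, 3): (-10, -2) → (-15, 1)
T4 shear: x ← x + 1/2·y: (-15, 1) → (-29/2, 1)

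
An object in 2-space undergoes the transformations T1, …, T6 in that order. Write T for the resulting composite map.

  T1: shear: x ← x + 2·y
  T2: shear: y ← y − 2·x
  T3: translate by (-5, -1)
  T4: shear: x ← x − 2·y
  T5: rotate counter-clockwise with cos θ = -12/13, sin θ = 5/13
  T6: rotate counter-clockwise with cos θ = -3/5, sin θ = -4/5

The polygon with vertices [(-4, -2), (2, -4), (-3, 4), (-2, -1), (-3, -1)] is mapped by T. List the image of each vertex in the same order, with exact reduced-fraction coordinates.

image vertices: (-201/5, -43/5), (-1631/65, -433/65), (203/13, 14/13), (-1374/65, -357/65), (-344/13, -82/13)

T1 shear: x ← x + 2·y: (-4, -2) → (-8, -2); (2, -4) → (-6, -4); (-3, 4) → (5, 4); (-2, -1) → (-4, -1); (-3, -1) → (-5, -1)
T2 shear: y ← y − 2·x: (-8, -2) → (-8, 14); (-6, -4) → (-6, 8); (5, 4) → (5, -6); (-4, -1) → (-4, 7); (-5, -1) → (-5, 9)
T3 translate by (-5, -1): (-8, 14) → (-13, 13); (-6, 8) → (-11, 7); (5, -6) → (0, -7); (-4, 7) → (-9, 6); (-5, 9) → (-10, 8)
T4 shear: x ← x − 2·y: (-13, 13) → (-39, 13); (-11, 7) → (-25, 7); (0, -7) → (14, -7); (-9, 6) → (-21, 6); (-10, 8) → (-26, 8)
T5 rotate counter-clockwise with cos θ = -12/13, sin θ = 5/13: (-39, 13) → (31, -27); (-25, 7) → (265/13, -209/13); (14, -7) → (-133/13, 154/13); (-21, 6) → (222/13, -177/13); (-26, 8) → (272/13, -226/13)
T6 rotate counter-clockwise with cos θ = -3/5, sin θ = -4/5: (31, -27) → (-201/5, -43/5); (265/13, -209/13) → (-1631/65, -433/65); (-133/13, 154/13) → (203/13, 14/13); (222/13, -177/13) → (-1374/65, -357/65); (272/13, -226/13) → (-344/13, -82/13)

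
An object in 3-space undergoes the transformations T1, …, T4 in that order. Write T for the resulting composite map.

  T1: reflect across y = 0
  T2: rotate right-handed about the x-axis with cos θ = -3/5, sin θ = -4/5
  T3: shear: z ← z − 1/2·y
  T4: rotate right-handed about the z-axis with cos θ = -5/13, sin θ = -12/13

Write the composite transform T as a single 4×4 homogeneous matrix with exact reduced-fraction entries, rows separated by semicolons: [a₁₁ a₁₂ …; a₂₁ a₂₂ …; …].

T1 = [1 0 0 0; 0 -1 0 0; 0 0 1 0; 0 0 0 1]
T2·T1 = [1 0 0 0; 0 3/5 4/5 0; 0 4/5 -3/5 0; 0 0 0 1]
T3·…·T1 = [1 0 0 0; 0 3/5 4/5 0; 0 1/2 -1 0; 0 0 0 1]
T4·…·T1 = [-5/13 36/65 48/65 0; -12/13 -3/13 -4/13 0; 0 1/2 -1 0; 0 0 0 1]

T = [-5/13 36/65 48/65 0; -12/13 -3/13 -4/13 0; 0 1/2 -1 0; 0 0 0 1]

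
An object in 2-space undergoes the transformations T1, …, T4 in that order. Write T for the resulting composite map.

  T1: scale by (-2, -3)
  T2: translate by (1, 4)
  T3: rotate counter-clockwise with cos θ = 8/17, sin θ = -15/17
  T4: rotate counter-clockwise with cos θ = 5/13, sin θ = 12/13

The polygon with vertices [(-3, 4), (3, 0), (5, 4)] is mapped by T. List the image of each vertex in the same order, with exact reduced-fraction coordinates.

T1 scale by (-2, -3): (-3, 4) → (6, -12); (3, 0) → (-6, 0); (5, 4) → (-10, -12)
T2 translate by (1, 4): (6, -12) → (7, -8); (-6, 0) → (-5, 4); (-10, -12) → (-9, -8)
T3 rotate counter-clockwise with cos θ = 8/17, sin θ = -15/17: (7, -8) → (-64/17, -169/17); (-5, 4) → (20/17, 107/17); (-9, -8) → (-192/17, 71/17)
T4 rotate counter-clockwise with cos θ = 5/13, sin θ = 12/13: (-64/17, -169/17) → (1708/221, -1613/221); (20/17, 107/17) → (-1184/221, 775/221); (-192/17, 71/17) → (-1812/221, -1949/221)

image vertices: (1708/221, -1613/221), (-1184/221, 775/221), (-1812/221, -1949/221)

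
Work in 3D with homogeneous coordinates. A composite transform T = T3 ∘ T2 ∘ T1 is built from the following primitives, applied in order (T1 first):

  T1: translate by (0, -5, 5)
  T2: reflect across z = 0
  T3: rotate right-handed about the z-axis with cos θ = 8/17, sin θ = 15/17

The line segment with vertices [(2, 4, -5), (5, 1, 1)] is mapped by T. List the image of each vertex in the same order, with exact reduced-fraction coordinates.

T1 translate by (0, -5, 5): (2, 4, -5) → (2, -1, 0); (5, 1, 1) → (5, -4, 6)
T2 reflect across z = 0: (2, -1, 0) → (2, -1, 0); (5, -4, 6) → (5, -4, -6)
T3 rotate right-handed about the z-axis with cos θ = 8/17, sin θ = 15/17: (2, -1, 0) → (31/17, 22/17, 0); (5, -4, -6) → (100/17, 43/17, -6)

image vertices: (31/17, 22/17, 0), (100/17, 43/17, -6)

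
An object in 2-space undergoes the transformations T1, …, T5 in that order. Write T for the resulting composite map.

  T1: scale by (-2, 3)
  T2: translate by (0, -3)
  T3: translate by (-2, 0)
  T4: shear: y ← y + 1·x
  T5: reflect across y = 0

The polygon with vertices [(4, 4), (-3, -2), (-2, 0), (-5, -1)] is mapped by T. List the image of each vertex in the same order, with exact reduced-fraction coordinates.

T1 scale by (-2, 3): (4, 4) → (-8, 12); (-3, -2) → (6, -6); (-2, 0) → (4, 0); (-5, -1) → (10, -3)
T2 translate by (0, -3): (-8, 12) → (-8, 9); (6, -6) → (6, -9); (4, 0) → (4, -3); (10, -3) → (10, -6)
T3 translate by (-2, 0): (-8, 9) → (-10, 9); (6, -9) → (4, -9); (4, -3) → (2, -3); (10, -6) → (8, -6)
T4 shear: y ← y + 1·x: (-10, 9) → (-10, -1); (4, -9) → (4, -5); (2, -3) → (2, -1); (8, -6) → (8, 2)
T5 reflect across y = 0: (-10, -1) → (-10, 1); (4, -5) → (4, 5); (2, -1) → (2, 1); (8, 2) → (8, -2)

image vertices: (-10, 1), (4, 5), (2, 1), (8, -2)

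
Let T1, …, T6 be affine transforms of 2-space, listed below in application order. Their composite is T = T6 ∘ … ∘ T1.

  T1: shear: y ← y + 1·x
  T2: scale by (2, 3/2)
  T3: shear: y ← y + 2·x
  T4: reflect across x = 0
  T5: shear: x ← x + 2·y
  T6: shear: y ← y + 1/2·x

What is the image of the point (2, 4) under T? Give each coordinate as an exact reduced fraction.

T(p) = (30, 32)

T1 shear: y ← y + 1·x: (2, 4) → (2, 6)
T2 scale by (2, 3/2): (2, 6) → (4, 9)
T3 shear: y ← y + 2·x: (4, 9) → (4, 17)
T4 reflect across x = 0: (4, 17) → (-4, 17)
T5 shear: x ← x + 2·y: (-4, 17) → (30, 17)
T6 shear: y ← y + 1/2·x: (30, 17) → (30, 32)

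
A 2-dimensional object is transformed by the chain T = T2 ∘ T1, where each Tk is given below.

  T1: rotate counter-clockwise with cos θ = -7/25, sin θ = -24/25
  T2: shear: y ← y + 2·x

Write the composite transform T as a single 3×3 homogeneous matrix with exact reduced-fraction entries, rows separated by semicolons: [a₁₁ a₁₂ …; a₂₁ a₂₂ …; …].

T = [-7/25 24/25 0; -38/25 41/25 0; 0 0 1]

T1 = [-7/25 24/25 0; -24/25 -7/25 0; 0 0 1]
T2·T1 = [-7/25 24/25 0; -38/25 41/25 0; 0 0 1]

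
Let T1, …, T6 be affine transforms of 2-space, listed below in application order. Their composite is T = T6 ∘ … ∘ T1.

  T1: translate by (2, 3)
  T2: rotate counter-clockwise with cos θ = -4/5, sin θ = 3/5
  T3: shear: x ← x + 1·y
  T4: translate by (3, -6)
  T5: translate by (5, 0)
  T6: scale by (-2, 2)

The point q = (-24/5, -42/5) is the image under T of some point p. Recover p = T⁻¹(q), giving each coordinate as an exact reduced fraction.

p = (5, 0)

T1 = [1 0 2; 0 1 3; 0 0 1]
T2·T1 = [-4/5 -3/5 -17/5; 3/5 -4/5 -6/5; 0 0 1]
T3·…·T1 = [-1/5 -7/5 -23/5; 3/5 -4/5 -6/5; 0 0 1]
T4·…·T1 = [-1/5 -7/5 -8/5; 3/5 -4/5 -36/5; 0 0 1]
T5·…·T1 = [-1/5 -7/5 17/5; 3/5 -4/5 -36/5; 0 0 1]
T6·…·T1 = [2/5 14/5 -34/5; 6/5 -8/5 -72/5; 0 0 1]
det M = -4; M⁻¹ = [2/5 7/10 64/5; 3/10 -1/10 3/5; 0 0 1]
M⁻¹ · (-24/5, -42/5)ᵀ = (5, 0)ᵀ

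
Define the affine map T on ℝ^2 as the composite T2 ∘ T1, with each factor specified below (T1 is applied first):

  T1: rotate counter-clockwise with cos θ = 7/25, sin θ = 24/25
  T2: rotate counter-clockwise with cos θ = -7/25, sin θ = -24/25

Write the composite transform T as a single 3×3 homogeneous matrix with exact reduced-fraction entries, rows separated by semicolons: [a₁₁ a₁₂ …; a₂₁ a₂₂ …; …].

T = [527/625 336/625 0; -336/625 527/625 0; 0 0 1]

T1 = [7/25 -24/25 0; 24/25 7/25 0; 0 0 1]
T2·T1 = [527/625 336/625 0; -336/625 527/625 0; 0 0 1]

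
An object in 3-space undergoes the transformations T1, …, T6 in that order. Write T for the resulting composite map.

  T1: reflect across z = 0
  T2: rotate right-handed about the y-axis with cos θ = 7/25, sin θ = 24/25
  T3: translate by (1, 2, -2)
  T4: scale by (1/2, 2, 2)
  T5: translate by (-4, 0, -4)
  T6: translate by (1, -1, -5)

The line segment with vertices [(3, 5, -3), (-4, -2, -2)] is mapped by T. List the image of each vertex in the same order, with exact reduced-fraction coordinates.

T1 reflect across z = 0: (3, 5, -3) → (3, 5, 3); (-4, -2, -2) → (-4, -2, 2)
T2 rotate right-handed about the y-axis with cos θ = 7/25, sin θ = 24/25: (3, 5, 3) → (93/25, 5, -51/25); (-4, -2, 2) → (4/5, -2, 22/5)
T3 translate by (1, 2, -2): (93/25, 5, -51/25) → (118/25, 7, -101/25); (4/5, -2, 22/5) → (9/5, 0, 12/5)
T4 scale by (1/2, 2, 2): (118/25, 7, -101/25) → (59/25, 14, -202/25); (9/5, 0, 12/5) → (9/10, 0, 24/5)
T5 translate by (-4, 0, -4): (59/25, 14, -202/25) → (-41/25, 14, -302/25); (9/10, 0, 24/5) → (-31/10, 0, 4/5)
T6 translate by (1, -1, -5): (-41/25, 14, -302/25) → (-16/25, 13, -427/25); (-31/10, 0, 4/5) → (-21/10, -1, -21/5)

image vertices: (-16/25, 13, -427/25), (-21/10, -1, -21/5)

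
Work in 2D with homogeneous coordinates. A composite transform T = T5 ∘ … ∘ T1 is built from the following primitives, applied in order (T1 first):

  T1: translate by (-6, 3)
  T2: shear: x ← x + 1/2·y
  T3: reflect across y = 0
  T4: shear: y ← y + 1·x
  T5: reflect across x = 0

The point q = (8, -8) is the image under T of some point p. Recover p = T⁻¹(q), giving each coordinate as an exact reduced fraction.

T1 = [1 0 -6; 0 1 3; 0 0 1]
T2·T1 = [1 1/2 -9/2; 0 1 3; 0 0 1]
T3·…·T1 = [1 1/2 -9/2; 0 -1 -3; 0 0 1]
T4·…·T1 = [1 1/2 -9/2; 1 -1/2 -15/2; 0 0 1]
T5·…·T1 = [-1 -1/2 9/2; 1 -1/2 -15/2; 0 0 1]
det M = 1; M⁻¹ = [-1/2 1/2 6; -1 -1 -3; 0 0 1]
M⁻¹ · (8, -8)ᵀ = (-2, -3)ᵀ

p = (-2, -3)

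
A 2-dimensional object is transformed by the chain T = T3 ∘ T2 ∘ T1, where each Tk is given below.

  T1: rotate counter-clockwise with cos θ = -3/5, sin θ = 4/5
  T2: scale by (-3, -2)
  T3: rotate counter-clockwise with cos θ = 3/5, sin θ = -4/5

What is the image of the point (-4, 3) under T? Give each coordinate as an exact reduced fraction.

T1 rotate counter-clockwise with cos θ = -3/5, sin θ = 4/5: (-4, 3) → (0, -5)
T2 scale by (-3, -2): (0, -5) → (0, 10)
T3 rotate counter-clockwise with cos θ = 3/5, sin θ = -4/5: (0, 10) → (8, 6)

T(p) = (8, 6)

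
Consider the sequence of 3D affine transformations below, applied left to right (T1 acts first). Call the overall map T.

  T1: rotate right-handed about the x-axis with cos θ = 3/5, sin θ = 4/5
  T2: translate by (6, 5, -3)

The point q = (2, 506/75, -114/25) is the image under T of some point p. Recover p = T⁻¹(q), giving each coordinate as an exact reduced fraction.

T1 = [1 0 0 0; 0 3/5 -4/5 0; 0 4/5 3/5 0; 0 0 0 1]
T2·T1 = [1 0 0 6; 0 3/5 -4/5 5; 0 4/5 3/5 -3; 0 0 0 1]
det M = 1; M⁻¹ = [1 0 0 -6; 0 3/5 4/5 -3/5; 0 -4/5 3/5 29/5; 0 0 0 1]
M⁻¹ · (2, 506/75, -114/25)ᵀ = (-4, -1/5, -7/3)ᵀ

p = (-4, -1/5, -7/3)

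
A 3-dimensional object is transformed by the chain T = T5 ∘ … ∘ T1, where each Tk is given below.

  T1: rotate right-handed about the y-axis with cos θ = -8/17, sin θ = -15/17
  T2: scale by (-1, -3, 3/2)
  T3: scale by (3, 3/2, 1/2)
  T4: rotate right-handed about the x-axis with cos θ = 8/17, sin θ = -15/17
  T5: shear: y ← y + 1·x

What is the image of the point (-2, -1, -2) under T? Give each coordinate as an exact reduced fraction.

T(p) = (-138/17, -3783/578, -2463/578)

T1 rotate right-handed about the y-axis with cos θ = -8/17, sin θ = -15/17: (-2, -1, -2) → (46/17, -1, -14/17)
T2 scale by (-1, -3, 3/2): (46/17, -1, -14/17) → (-46/17, 3, -21/17)
T3 scale by (3, 3/2, 1/2): (-46/17, 3, -21/17) → (-138/17, 9/2, -21/34)
T4 rotate right-handed about the x-axis with cos θ = 8/17, sin θ = -15/17: (-138/17, 9/2, -21/34) → (-138/17, 909/578, -2463/578)
T5 shear: y ← y + 1·x: (-138/17, 909/578, -2463/578) → (-138/17, -3783/578, -2463/578)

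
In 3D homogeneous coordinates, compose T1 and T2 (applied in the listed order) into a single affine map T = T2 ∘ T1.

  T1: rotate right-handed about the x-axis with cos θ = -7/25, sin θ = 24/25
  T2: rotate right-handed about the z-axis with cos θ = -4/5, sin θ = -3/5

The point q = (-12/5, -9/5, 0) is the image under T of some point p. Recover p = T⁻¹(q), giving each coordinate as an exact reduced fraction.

p = (3, 0, 0)

T1 = [1 0 0 0; 0 -7/25 -24/25 0; 0 24/25 -7/25 0; 0 0 0 1]
T2·T1 = [-4/5 -21/125 -72/125 0; -3/5 28/125 96/125 0; 0 24/25 -7/25 0; 0 0 0 1]
det M = 1; M⁻¹ = [-4/5 -3/5 0 0; -21/125 28/125 24/25 0; -72/125 96/125 -7/25 0; 0 0 0 1]
M⁻¹ · (-12/5, -9/5, 0)ᵀ = (3, 0, 0)ᵀ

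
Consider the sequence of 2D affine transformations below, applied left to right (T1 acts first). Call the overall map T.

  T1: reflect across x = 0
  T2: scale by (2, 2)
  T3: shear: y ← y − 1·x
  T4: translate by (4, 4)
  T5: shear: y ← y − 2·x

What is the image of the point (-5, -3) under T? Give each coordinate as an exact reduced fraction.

T1 reflect across x = 0: (-5, -3) → (5, -3)
T2 scale by (2, 2): (5, -3) → (10, -6)
T3 shear: y ← y − 1·x: (10, -6) → (10, -16)
T4 translate by (4, 4): (10, -16) → (14, -12)
T5 shear: y ← y − 2·x: (14, -12) → (14, -40)

T(p) = (14, -40)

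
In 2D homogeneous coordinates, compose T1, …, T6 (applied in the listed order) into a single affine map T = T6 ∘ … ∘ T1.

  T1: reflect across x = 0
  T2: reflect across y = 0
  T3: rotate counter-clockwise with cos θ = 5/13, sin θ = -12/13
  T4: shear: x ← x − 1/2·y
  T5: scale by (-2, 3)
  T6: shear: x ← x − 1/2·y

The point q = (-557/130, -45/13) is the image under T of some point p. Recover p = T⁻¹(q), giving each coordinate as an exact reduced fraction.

T1 = [-1 0 0; 0 1 0; 0 0 1]
T2·T1 = [-1 0 0; 0 -1 0; 0 0 1]
T3·…·T1 = [-5/13 -12/13 0; 12/13 -5/13 0; 0 0 1]
T4·…·T1 = [-11/13 -19/26 0; 12/13 -5/13 0; 0 0 1]
T5·…·T1 = [22/13 19/13 0; 36/13 -15/13 0; 0 0 1]
T6·…·T1 = [4/13 53/26 0; 36/13 -15/13 0; 0 0 1]
det M = -6; M⁻¹ = [5/26 53/156 0; 6/13 -2/39 0; 0 0 1]
M⁻¹ · (-557/130, -45/13)ᵀ = (-2, -9/5)ᵀ

p = (-2, -9/5)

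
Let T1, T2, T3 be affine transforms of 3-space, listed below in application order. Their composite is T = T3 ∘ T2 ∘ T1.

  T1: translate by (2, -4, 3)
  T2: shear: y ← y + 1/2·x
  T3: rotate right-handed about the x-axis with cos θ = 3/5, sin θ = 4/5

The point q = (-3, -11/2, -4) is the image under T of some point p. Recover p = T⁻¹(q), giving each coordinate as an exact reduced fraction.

T1 = [1 0 0 2; 0 1 0 -4; 0 0 1 3; 0 0 0 1]
T2·T1 = [1 0 0 2; 1/2 1 0 -3; 0 0 1 3; 0 0 0 1]
T3·…·T1 = [1 0 0 2; 3/10 3/5 -4/5 -21/5; 2/5 4/5 3/5 -3/5; 0 0 0 1]
det M = 1; M⁻¹ = [1 0 0 -2; -1/2 3/5 4/5 4; 0 -4/5 3/5 -3; 0 0 0 1]
M⁻¹ · (-3, -11/2, -4)ᵀ = (-5, -1, -1)ᵀ

p = (-5, -1, -1)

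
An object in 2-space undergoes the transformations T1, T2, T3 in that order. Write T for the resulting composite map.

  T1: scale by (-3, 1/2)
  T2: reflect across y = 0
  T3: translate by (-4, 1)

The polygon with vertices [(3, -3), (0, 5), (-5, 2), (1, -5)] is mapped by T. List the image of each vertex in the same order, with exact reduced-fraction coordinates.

T1 scale by (-3, 1/2): (3, -3) → (-9, -3/2); (0, 5) → (0, 5/2); (-5, 2) → (15, 1); (1, -5) → (-3, -5/2)
T2 reflect across y = 0: (-9, -3/2) → (-9, 3/2); (0, 5/2) → (0, -5/2); (15, 1) → (15, -1); (-3, -5/2) → (-3, 5/2)
T3 translate by (-4, 1): (-9, 3/2) → (-13, 5/2); (0, -5/2) → (-4, -3/2); (15, -1) → (11, 0); (-3, 5/2) → (-7, 7/2)

image vertices: (-13, 5/2), (-4, -3/2), (11, 0), (-7, 7/2)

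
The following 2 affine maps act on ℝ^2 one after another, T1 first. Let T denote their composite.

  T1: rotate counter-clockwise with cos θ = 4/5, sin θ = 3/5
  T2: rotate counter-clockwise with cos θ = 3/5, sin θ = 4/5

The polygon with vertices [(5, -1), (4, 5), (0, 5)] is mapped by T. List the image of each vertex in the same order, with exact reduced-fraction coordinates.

T1 rotate counter-clockwise with cos θ = 4/5, sin θ = 3/5: (5, -1) → (23/5, 11/5); (4, 5) → (1/5, 32/5); (0, 5) → (-3, 4)
T2 rotate counter-clockwise with cos θ = 3/5, sin θ = 4/5: (23/5, 11/5) → (1, 5); (1/5, 32/5) → (-5, 4); (-3, 4) → (-5, 0)

image vertices: (1, 5), (-5, 4), (-5, 0)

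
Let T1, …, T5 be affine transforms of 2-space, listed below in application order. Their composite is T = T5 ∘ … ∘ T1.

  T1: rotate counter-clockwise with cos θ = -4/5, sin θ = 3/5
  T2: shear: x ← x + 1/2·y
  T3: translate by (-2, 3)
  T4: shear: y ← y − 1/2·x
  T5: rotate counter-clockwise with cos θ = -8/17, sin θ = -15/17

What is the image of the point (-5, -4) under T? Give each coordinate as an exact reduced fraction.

T(p) = (-87/68, -751/170)

T1 rotate counter-clockwise with cos θ = -4/5, sin θ = 3/5: (-5, -4) → (32/5, 1/5)
T2 shear: x ← x + 1/2·y: (32/5, 1/5) → (13/2, 1/5)
T3 translate by (-2, 3): (13/2, 1/5) → (9/2, 16/5)
T4 shear: y ← y − 1/2·x: (9/2, 16/5) → (9/2, 19/20)
T5 rotate counter-clockwise with cos θ = -8/17, sin θ = -15/17: (9/2, 19/20) → (-87/68, -751/170)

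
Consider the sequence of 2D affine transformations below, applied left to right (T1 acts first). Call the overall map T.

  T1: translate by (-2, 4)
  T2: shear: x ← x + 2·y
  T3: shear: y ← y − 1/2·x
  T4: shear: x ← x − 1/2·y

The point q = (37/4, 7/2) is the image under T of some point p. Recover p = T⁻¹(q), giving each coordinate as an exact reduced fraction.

p = (-5, 5)

T1 = [1 0 -2; 0 1 4; 0 0 1]
T2·T1 = [1 2 6; 0 1 4; 0 0 1]
T3·…·T1 = [1 2 6; -1/2 0 1; 0 0 1]
T4·…·T1 = [5/4 2 11/2; -1/2 0 1; 0 0 1]
det M = 1; M⁻¹ = [0 -2 2; 1/2 5/4 -4; 0 0 1]
M⁻¹ · (37/4, 7/2)ᵀ = (-5, 5)ᵀ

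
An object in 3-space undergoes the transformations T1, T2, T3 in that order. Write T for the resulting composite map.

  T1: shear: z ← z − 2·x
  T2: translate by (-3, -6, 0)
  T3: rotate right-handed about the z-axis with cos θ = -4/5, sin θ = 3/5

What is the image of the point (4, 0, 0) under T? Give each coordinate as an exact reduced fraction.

T(p) = (14/5, 27/5, -8)

T1 shear: z ← z − 2·x: (4, 0, 0) → (4, 0, -8)
T2 translate by (-3, -6, 0): (4, 0, -8) → (1, -6, -8)
T3 rotate right-handed about the z-axis with cos θ = -4/5, sin θ = 3/5: (1, -6, -8) → (14/5, 27/5, -8)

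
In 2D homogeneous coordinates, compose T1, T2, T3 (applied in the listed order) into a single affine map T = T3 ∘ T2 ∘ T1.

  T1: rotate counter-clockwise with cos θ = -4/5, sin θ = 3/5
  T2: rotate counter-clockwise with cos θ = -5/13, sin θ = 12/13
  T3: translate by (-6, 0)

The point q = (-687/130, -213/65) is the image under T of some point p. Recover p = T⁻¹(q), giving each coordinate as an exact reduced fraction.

T1 = [-4/5 -3/5 0; 3/5 -4/5 0; 0 0 1]
T2·T1 = [-16/65 63/65 0; -63/65 -16/65 0; 0 0 1]
T3·…·T1 = [-16/65 63/65 -6; -63/65 -16/65 0; 0 0 1]
det M = 1; M⁻¹ = [-16/65 -63/65 -96/65; 63/65 -16/65 378/65; 0 0 1]
M⁻¹ · (-687/130, -213/65)ᵀ = (3, 3/2)ᵀ

p = (3, 3/2)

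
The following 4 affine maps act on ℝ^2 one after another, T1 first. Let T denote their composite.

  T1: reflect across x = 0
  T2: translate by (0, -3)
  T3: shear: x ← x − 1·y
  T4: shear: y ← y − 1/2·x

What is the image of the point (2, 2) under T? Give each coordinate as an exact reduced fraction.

T(p) = (-1, -1/2)

T1 reflect across x = 0: (2, 2) → (-2, 2)
T2 translate by (0, -3): (-2, 2) → (-2, -1)
T3 shear: x ← x − 1·y: (-2, -1) → (-1, -1)
T4 shear: y ← y − 1/2·x: (-1, -1) → (-1, -1/2)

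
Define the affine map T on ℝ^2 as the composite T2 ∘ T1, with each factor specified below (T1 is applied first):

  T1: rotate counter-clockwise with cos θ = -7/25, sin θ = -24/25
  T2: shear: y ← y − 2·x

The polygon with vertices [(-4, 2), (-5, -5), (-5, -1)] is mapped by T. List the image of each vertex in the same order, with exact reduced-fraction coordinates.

image vertices: (76/25, -14/5), (-17/5, 13), (11/25, 21/5)

T1 rotate counter-clockwise with cos θ = -7/25, sin θ = -24/25: (-4, 2) → (76/25, 82/25); (-5, -5) → (-17/5, 31/5); (-5, -1) → (11/25, 127/25)
T2 shear: y ← y − 2·x: (76/25, 82/25) → (76/25, -14/5); (-17/5, 31/5) → (-17/5, 13); (11/25, 127/25) → (11/25, 21/5)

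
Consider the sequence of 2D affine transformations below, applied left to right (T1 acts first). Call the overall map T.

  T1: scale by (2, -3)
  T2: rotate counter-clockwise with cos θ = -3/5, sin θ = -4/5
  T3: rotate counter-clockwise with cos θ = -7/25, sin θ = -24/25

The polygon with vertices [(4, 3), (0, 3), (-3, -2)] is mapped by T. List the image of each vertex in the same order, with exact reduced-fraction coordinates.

T1 scale by (2, -3): (4, 3) → (8, -9); (0, 3) → (0, -9); (-3, -2) → (-6, 6)
T2 rotate counter-clockwise with cos θ = -3/5, sin θ = -4/5: (8, -9) → (-12, -1); (0, -9) → (-36/5, 27/5); (-6, 6) → (42/5, 6/5)
T3 rotate counter-clockwise with cos θ = -7/25, sin θ = -24/25: (-12, -1) → (12/5, 59/5); (-36/5, 27/5) → (36/5, 27/5); (42/5, 6/5) → (-6/5, -42/5)

image vertices: (12/5, 59/5), (36/5, 27/5), (-6/5, -42/5)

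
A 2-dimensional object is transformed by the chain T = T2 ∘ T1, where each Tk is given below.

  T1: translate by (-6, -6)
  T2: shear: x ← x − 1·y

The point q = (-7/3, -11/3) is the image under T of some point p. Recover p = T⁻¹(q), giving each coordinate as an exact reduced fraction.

p = (0, 7/3)

T1 = [1 0 -6; 0 1 -6; 0 0 1]
T2·T1 = [1 -1 0; 0 1 -6; 0 0 1]
det M = 1; M⁻¹ = [1 1 6; 0 1 6; 0 0 1]
M⁻¹ · (-7/3, -11/3)ᵀ = (0, 7/3)ᵀ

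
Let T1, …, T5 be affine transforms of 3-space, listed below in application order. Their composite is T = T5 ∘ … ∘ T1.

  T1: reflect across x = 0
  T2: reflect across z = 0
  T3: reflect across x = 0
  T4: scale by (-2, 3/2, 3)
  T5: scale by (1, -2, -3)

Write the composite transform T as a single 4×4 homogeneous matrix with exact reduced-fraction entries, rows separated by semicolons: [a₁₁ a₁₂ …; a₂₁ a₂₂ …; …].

T = [-2 0 0 0; 0 -3 0 0; 0 0 9 0; 0 0 0 1]

T1 = [-1 0 0 0; 0 1 0 0; 0 0 1 0; 0 0 0 1]
T2·T1 = [-1 0 0 0; 0 1 0 0; 0 0 -1 0; 0 0 0 1]
T3·…·T1 = [1 0 0 0; 0 1 0 0; 0 0 -1 0; 0 0 0 1]
T4·…·T1 = [-2 0 0 0; 0 3/2 0 0; 0 0 -3 0; 0 0 0 1]
T5·…·T1 = [-2 0 0 0; 0 -3 0 0; 0 0 9 0; 0 0 0 1]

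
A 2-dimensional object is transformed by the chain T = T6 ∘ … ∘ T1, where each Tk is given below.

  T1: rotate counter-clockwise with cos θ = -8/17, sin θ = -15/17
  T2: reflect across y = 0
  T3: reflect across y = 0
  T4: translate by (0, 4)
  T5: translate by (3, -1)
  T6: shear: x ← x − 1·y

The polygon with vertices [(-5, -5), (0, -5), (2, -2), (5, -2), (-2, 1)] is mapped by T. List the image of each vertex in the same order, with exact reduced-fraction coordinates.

image vertices: (-150/17, 166/17), (-115/17, 91/17), (-32/17, 37/17), (-11/17, -8/17), (9/17, 73/17)

T1 rotate counter-clockwise with cos θ = -8/17, sin θ = -15/17: (-5, -5) → (-35/17, 115/17); (0, -5) → (-75/17, 40/17); (2, -2) → (-46/17, -14/17); (5, -2) → (-70/17, -59/17); (-2, 1) → (31/17, 22/17)
T2 reflect across y = 0: (-35/17, 115/17) → (-35/17, -115/17); (-75/17, 40/17) → (-75/17, -40/17); (-46/17, -14/17) → (-46/17, 14/17); (-70/17, -59/17) → (-70/17, 59/17); (31/17, 22/17) → (31/17, -22/17)
T3 reflect across y = 0: (-35/17, -115/17) → (-35/17, 115/17); (-75/17, -40/17) → (-75/17, 40/17); (-46/17, 14/17) → (-46/17, -14/17); (-70/17, 59/17) → (-70/17, -59/17); (31/17, -22/17) → (31/17, 22/17)
T4 translate by (0, 4): (-35/17, 115/17) → (-35/17, 183/17); (-75/17, 40/17) → (-75/17, 108/17); (-46/17, -14/17) → (-46/17, 54/17); (-70/17, -59/17) → (-70/17, 9/17); (31/17, 22/17) → (31/17, 90/17)
T5 translate by (3, -1): (-35/17, 183/17) → (16/17, 166/17); (-75/17, 108/17) → (-24/17, 91/17); (-46/17, 54/17) → (5/17, 37/17); (-70/17, 9/17) → (-19/17, -8/17); (31/17, 90/17) → (82/17, 73/17)
T6 shear: x ← x − 1·y: (16/17, 166/17) → (-150/17, 166/17); (-24/17, 91/17) → (-115/17, 91/17); (5/17, 37/17) → (-32/17, 37/17); (-19/17, -8/17) → (-11/17, -8/17); (82/17, 73/17) → (9/17, 73/17)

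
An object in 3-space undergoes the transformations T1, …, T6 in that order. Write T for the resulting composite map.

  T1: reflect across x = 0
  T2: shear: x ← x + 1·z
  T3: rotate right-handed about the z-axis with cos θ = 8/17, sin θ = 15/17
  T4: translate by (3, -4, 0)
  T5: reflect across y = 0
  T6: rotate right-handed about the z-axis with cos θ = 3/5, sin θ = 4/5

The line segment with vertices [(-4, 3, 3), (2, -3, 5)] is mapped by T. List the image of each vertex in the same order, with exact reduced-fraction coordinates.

image vertices: (86/17, 13/17, 3), (172/85, 621/85, 5)

T1 reflect across x = 0: (-4, 3, 3) → (4, 3, 3); (2, -3, 5) → (-2, -3, 5)
T2 shear: x ← x + 1·z: (4, 3, 3) → (7, 3, 3); (-2, -3, 5) → (3, -3, 5)
T3 rotate right-handed about the z-axis with cos θ = 8/17, sin θ = 15/17: (7, 3, 3) → (11/17, 129/17, 3); (3, -3, 5) → (69/17, 21/17, 5)
T4 translate by (3, -4, 0): (11/17, 129/17, 3) → (62/17, 61/17, 3); (69/17, 21/17, 5) → (120/17, -47/17, 5)
T5 reflect across y = 0: (62/17, 61/17, 3) → (62/17, -61/17, 3); (120/17, -47/17, 5) → (120/17, 47/17, 5)
T6 rotate right-handed about the z-axis with cos θ = 3/5, sin θ = 4/5: (62/17, -61/17, 3) → (86/17, 13/17, 3); (120/17, 47/17, 5) → (172/85, 621/85, 5)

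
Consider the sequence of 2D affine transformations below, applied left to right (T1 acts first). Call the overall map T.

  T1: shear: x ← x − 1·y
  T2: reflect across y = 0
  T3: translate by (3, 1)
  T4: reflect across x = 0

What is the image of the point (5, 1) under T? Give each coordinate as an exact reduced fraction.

T1 shear: x ← x − 1·y: (5, 1) → (4, 1)
T2 reflect across y = 0: (4, 1) → (4, -1)
T3 translate by (3, 1): (4, -1) → (7, 0)
T4 reflect across x = 0: (7, 0) → (-7, 0)

T(p) = (-7, 0)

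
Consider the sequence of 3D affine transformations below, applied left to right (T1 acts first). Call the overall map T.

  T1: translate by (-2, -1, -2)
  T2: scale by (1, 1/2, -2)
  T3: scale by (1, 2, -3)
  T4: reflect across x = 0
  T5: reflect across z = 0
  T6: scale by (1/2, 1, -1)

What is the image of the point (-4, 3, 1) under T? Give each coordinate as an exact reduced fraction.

T1 translate by (-2, -1, -2): (-4, 3, 1) → (-6, 2, -1)
T2 scale by (1, 1/2, -2): (-6, 2, -1) → (-6, 1, 2)
T3 scale by (1, 2, -3): (-6, 1, 2) → (-6, 2, -6)
T4 reflect across x = 0: (-6, 2, -6) → (6, 2, -6)
T5 reflect across z = 0: (6, 2, -6) → (6, 2, 6)
T6 scale by (1/2, 1, -1): (6, 2, 6) → (3, 2, -6)

T(p) = (3, 2, -6)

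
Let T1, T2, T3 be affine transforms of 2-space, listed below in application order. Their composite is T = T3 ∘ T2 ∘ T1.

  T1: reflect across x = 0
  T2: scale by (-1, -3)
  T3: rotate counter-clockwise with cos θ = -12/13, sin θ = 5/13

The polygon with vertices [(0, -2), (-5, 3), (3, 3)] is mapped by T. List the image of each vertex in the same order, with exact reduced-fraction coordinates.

image vertices: (-30/13, -72/13), (105/13, 83/13), (9/13, 123/13)

T1 reflect across x = 0: (0, -2) → (0, -2); (-5, 3) → (5, 3); (3, 3) → (-3, 3)
T2 scale by (-1, -3): (0, -2) → (0, 6); (5, 3) → (-5, -9); (-3, 3) → (3, -9)
T3 rotate counter-clockwise with cos θ = -12/13, sin θ = 5/13: (0, 6) → (-30/13, -72/13); (-5, -9) → (105/13, 83/13); (3, -9) → (9/13, 123/13)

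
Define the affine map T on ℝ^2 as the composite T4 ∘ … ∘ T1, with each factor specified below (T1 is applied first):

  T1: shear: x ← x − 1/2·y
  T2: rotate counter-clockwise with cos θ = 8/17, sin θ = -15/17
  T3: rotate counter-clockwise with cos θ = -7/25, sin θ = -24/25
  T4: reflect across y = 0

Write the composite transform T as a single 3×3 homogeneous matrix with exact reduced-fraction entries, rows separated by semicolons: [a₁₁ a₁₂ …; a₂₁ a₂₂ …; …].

T = [-416/425 59/85 0; 87/425 149/170 0; 0 0 1]

T1 = [1 -1/2 0; 0 1 0; 0 0 1]
T2·T1 = [8/17 11/17 0; -15/17 31/34 0; 0 0 1]
T3·…·T1 = [-416/425 59/85 0; -87/425 -149/170 0; 0 0 1]
T4·…·T1 = [-416/425 59/85 0; 87/425 149/170 0; 0 0 1]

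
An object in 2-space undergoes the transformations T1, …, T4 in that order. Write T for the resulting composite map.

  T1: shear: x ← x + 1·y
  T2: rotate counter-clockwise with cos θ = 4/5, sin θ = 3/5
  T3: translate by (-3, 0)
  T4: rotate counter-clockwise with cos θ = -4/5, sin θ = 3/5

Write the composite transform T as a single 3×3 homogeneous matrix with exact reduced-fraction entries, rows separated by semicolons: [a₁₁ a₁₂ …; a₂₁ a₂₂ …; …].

T1 = [1 1 0; 0 1 0; 0 0 1]
T2·T1 = [4/5 1/5 0; 3/5 7/5 0; 0 0 1]
T3·…·T1 = [4/5 1/5 -3; 3/5 7/5 0; 0 0 1]
T4·…·T1 = [-1 -1 12/5; 0 -1 -9/5; 0 0 1]

T = [-1 -1 12/5; 0 -1 -9/5; 0 0 1]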